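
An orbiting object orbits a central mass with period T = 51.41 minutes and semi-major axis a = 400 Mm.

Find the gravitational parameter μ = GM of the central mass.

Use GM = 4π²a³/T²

Convert to SI: T = 51.41 minutes = 3084.6 s; a = 400 Mm = 4e+08 m.
GM = 4π² · a³ / T².
GM = 4π² · (4e+08)³ / (3084.6)² m³/s² ≈ 2.655e+20 m³/s² = 2.655 × 10^20 m³/s².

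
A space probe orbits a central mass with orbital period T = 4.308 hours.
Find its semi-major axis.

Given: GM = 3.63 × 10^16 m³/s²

Convert to SI: T = 4.308 hours = 15508.8 s.
Invert Kepler's third law: a = (GM · T² / (4π²))^(1/3).
Substituting T = 15508.8 s and GM = 3.63e+16 m³/s²:
a = (3.63e+16 · (15508.8)² / (4π²))^(1/3) m
a ≈ 6.047e+07 m = 60.47 Mm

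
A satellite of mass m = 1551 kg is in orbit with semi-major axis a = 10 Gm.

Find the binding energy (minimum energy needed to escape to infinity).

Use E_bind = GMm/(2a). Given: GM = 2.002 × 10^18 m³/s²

Convert to SI: a = 10 Gm = 1e+10 m.
Total orbital energy is E = −GMm/(2a); binding energy is E_bind = −E = GMm/(2a).
E_bind = 2.002e+18 · 1551 / (2 · 1e+10) J ≈ 1.553e+11 J = 155.3 GJ.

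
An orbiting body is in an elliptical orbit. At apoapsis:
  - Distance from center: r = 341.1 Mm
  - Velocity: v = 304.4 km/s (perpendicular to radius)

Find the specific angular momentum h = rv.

Convert to SI: r = 341.1 Mm = 3.411e+08 m; v = 304.4 km/s = 304400 m/s.
With v perpendicular to r, h = r · v.
h = 3.411e+08 · 304400 m²/s ≈ 1.038e+14 m²/s.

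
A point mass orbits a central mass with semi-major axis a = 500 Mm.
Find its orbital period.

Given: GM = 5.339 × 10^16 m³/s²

Convert to SI: a = 500 Mm = 5e+08 m.
Kepler's third law: T = 2π √(a³ / GM).
Substituting a = 5e+08 m and GM = 5.339e+16 m³/s²:
T = 2π √((5e+08)³ / 5.339e+16) s
T ≈ 3.04e+05 s = 3.519 days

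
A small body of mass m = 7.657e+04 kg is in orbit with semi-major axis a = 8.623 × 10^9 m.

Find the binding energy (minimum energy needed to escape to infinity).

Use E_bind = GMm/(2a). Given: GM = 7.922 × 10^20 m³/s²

Total orbital energy is E = −GMm/(2a); binding energy is E_bind = −E = GMm/(2a).
E_bind = 7.922e+20 · 7.657e+04 / (2 · 8.623e+09) J ≈ 3.517e+15 J = 3.517 PJ.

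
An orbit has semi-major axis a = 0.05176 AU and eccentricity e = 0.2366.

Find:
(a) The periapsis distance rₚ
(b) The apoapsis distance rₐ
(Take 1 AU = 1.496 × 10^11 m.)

Convert to SI: a = 0.05176 AU = 7.7433e+09 m.
(a) rₚ = a(1 − e) = 7.7433e+09 · (1 − 0.2366) = 7.7433e+09 · 0.7634 ≈ 5.911e+09 m = 0.03951 AU.
(b) rₐ = a(1 + e) = 7.7433e+09 · (1 + 0.2366) = 7.7433e+09 · 1.2366 ≈ 9.575e+09 m = 0.06401 AU.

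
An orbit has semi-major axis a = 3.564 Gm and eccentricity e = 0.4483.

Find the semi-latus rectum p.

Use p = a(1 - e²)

Convert to SI: a = 3.564 Gm = 3.564e+09 m.
p = a (1 − e²).
p = 3.564e+09 · (1 − (0.4483)²) = 3.564e+09 · 0.799027 ≈ 2.848e+09 m = 2.848 Gm.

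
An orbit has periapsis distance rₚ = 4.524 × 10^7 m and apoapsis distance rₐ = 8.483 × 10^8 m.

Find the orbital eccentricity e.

e = (rₐ − rₚ) / (rₐ + rₚ).
e = (8.483e+08 − 4.524e+07) / (8.483e+08 + 4.524e+07) = 8.0306e+08 / 8.9354e+08 ≈ 0.8987.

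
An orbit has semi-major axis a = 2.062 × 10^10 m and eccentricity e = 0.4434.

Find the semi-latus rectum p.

p = a (1 − e²).
p = 2.062e+10 · (1 − (0.4434)²) = 2.062e+10 · 0.803396 ≈ 1.657e+10 m = 1.657 × 10^10 m.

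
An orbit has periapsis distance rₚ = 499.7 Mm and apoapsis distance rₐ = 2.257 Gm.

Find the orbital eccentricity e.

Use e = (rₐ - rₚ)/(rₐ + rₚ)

Convert to SI: rₚ = 499.7 Mm = 4.997e+08 m; rₐ = 2.257 Gm = 2.257e+09 m.
e = (rₐ − rₚ) / (rₐ + rₚ).
e = (2.257e+09 − 4.997e+08) / (2.257e+09 + 4.997e+08) = 1.7573e+09 / 2.7567e+09 ≈ 0.6375.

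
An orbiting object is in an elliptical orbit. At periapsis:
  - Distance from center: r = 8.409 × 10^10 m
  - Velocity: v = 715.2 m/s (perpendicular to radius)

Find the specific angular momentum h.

With v perpendicular to r, h = r · v.
h = 8.409e+10 · 715.2 m²/s ≈ 6.014e+13 m²/s.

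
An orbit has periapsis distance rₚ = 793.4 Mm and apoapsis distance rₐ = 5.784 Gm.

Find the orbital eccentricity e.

Convert to SI: rₚ = 793.4 Mm = 7.934e+08 m; rₐ = 5.784 Gm = 5.784e+09 m.
e = (rₐ − rₚ) / (rₐ + rₚ).
e = (5.784e+09 − 7.934e+08) / (5.784e+09 + 7.934e+08) = 4.9906e+09 / 6.5774e+09 ≈ 0.7587.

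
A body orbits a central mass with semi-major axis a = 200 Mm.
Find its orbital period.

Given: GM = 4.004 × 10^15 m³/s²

Convert to SI: a = 200 Mm = 2e+08 m.
Kepler's third law: T = 2π √(a³ / GM).
Substituting a = 2e+08 m and GM = 4.004e+15 m³/s²:
T = 2π √((2e+08)³ / 4.004e+15) s
T ≈ 2.809e+05 s = 3.251 days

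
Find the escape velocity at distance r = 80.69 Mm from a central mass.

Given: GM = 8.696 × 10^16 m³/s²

Convert to SI: r = 80.69 Mm = 8.069e+07 m.
Escape velocity comes from setting total energy to zero: ½v² − GM/r = 0 ⇒ v_esc = √(2GM / r).
v_esc = √(2 · 8.696e+16 / 8.069e+07) m/s ≈ 4.643e+04 m/s = 46.43 km/s.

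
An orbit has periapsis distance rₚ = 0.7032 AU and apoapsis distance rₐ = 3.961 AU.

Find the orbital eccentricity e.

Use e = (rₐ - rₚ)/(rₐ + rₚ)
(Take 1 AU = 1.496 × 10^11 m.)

Convert to SI: rₚ = 0.7032 AU = 1.05199e+11 m; rₐ = 3.961 AU = 5.92566e+11 m.
e = (rₐ − rₚ) / (rₐ + rₚ).
e = (5.92566e+11 − 1.05199e+11) / (5.92566e+11 + 1.05199e+11) = 4.87367e+11 / 6.97764e+11 ≈ 0.6985.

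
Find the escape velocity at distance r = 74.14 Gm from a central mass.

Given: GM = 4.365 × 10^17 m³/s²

Convert to SI: r = 74.14 Gm = 7.414e+10 m.
Escape velocity comes from setting total energy to zero: ½v² − GM/r = 0 ⇒ v_esc = √(2GM / r).
v_esc = √(2 · 4.365e+17 / 7.414e+10) m/s ≈ 3431 m/s = 3.431 km/s.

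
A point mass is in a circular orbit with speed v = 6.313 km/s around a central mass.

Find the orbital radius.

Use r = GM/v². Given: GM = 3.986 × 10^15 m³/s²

Convert to SI: v = 6.313 km/s = 6313 m/s.
For a circular orbit, v² = GM / r, so r = GM / v².
r = 3.986e+15 / (6313)² m ≈ 1e+08 m = 100 Mm.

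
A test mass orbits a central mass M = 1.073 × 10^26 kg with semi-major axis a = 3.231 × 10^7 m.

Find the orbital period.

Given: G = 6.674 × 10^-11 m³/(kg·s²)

GM = G · M = 6.674e-11 · 1.073e+26 = 7.1612e+15 m³/s².
Kepler's third law: T = 2π √(a³ / GM).
Substituting a = 3.231e+07 m and GM = 7.1612e+15 m³/s²:
T = 2π √((3.231e+07)³ / 7.1612e+15) s
T ≈ 1.364e+04 s = 3.788 hours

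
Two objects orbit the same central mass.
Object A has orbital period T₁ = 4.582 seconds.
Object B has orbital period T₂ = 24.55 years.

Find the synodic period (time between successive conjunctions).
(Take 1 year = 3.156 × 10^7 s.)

Convert to SI: T₂ = 24.55 years = 7.74798e+08 s.
T_syn = |T₁ · T₂ / (T₁ − T₂)|.
T_syn = |4.582 · 7.74798e+08 / (4.582 − 7.74798e+08)| s ≈ 4.582 s = 4.582 seconds.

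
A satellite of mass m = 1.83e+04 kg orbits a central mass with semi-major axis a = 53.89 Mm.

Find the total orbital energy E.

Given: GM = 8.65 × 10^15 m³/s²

Convert to SI: a = 53.89 Mm = 5.389e+07 m.
E = −GMm / (2a).
E = −8.65e+15 · 1.83e+04 / (2 · 5.389e+07) J ≈ -1.469e+12 J = -1.469 TJ.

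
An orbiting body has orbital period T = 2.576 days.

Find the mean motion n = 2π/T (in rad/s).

Convert to SI: T = 2.576 days = 222566 s.
n = 2π / T.
n = 2π / 222566 s ≈ 2.823e-05 rad/s.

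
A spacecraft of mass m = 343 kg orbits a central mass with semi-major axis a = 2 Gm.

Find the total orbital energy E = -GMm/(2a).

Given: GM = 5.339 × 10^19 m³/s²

Convert to SI: a = 2 Gm = 2e+09 m.
E = −GMm / (2a).
E = −5.339e+19 · 343 / (2 · 2e+09) J ≈ -4.578e+12 J = -4.578 TJ.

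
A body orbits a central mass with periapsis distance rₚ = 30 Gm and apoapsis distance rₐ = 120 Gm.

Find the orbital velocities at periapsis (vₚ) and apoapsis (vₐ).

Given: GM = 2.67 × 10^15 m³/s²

Convert to SI: rₚ = 30 Gm = 3e+10 m; rₐ = 120 Gm = 1.2e+11 m.
Use the vis-viva equation v² = GM(2/r − 1/a) with a = (rₚ + rₐ)/2 = (3e+10 + 1.2e+11)/2 = 7.5e+10 m.
vₚ = √(GM · (2/rₚ − 1/a)) = √(2.67e+15 · (2/3e+10 − 1/7.5e+10)) m/s ≈ 377.4 m/s = 377.4 m/s.
vₐ = √(GM · (2/rₐ − 1/a)) = √(2.67e+15 · (2/1.2e+11 − 1/7.5e+10)) m/s ≈ 94.34 m/s = 94.34 m/s.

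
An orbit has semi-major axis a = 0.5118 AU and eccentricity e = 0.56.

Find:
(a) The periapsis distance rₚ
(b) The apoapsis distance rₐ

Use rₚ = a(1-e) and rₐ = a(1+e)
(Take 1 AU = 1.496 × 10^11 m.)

Convert to SI: a = 0.5118 AU = 7.65653e+10 m.
(a) rₚ = a(1 − e) = 7.65653e+10 · (1 − 0.56) = 7.65653e+10 · 0.44 ≈ 3.369e+10 m = 0.2252 AU.
(b) rₐ = a(1 + e) = 7.65653e+10 · (1 + 0.56) = 7.65653e+10 · 1.56 ≈ 1.194e+11 m = 0.7984 AU.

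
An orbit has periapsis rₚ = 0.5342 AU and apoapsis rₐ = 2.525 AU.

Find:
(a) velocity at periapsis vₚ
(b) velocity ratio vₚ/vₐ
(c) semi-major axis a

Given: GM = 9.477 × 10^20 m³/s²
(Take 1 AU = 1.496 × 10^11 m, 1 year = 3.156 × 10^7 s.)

Convert to SI: rₚ = 0.5342 AU = 7.99163e+10 m; rₐ = 2.525 AU = 3.7774e+11 m.
(a) With a = (rₚ + rₐ)/2 = 2.28828e+11 m, vₚ = √(GM (2/rₚ − 1/a)) = √(9.477e+20 · (2/7.99163e+10 − 1/2.28828e+11)) m/s ≈ 1.399e+05 m/s
(b) Conservation of angular momentum (rₚvₚ = rₐvₐ) gives vₚ/vₐ = rₐ/rₚ = 3.7774e+11/7.99163e+10 ≈ 4.727
(c) a = (rₚ + rₐ)/2 = (7.99163e+10 + 3.7774e+11)/2 ≈ 2.288e+11 m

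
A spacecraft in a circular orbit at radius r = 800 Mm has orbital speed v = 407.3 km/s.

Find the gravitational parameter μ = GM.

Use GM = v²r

Convert to SI: r = 800 Mm = 8e+08 m; v = 407.3 km/s = 407300 m/s.
For a circular orbit v² = GM/r, so GM = v² · r.
GM = (407300)² · 8e+08 m³/s² ≈ 1.327e+20 m³/s² = 1.327 × 10^20 m³/s².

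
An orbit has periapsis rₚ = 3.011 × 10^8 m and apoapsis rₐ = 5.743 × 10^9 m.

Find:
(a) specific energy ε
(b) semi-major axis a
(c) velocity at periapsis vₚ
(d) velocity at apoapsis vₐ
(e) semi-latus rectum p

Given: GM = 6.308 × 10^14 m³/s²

(a) With a = (rₚ + rₐ)/2 = 3.02205e+09 m, ε = −GM/(2a) = −6.308e+14/(2 · 3.02205e+09) J/kg ≈ -1.044e+05 J/kg
(b) a = (rₚ + rₐ)/2 = (3.011e+08 + 5.743e+09)/2 ≈ 3.022e+09 m
(c) With a = (rₚ + rₐ)/2 = 3.02205e+09 m, vₚ = √(GM (2/rₚ − 1/a)) = √(6.308e+14 · (2/3.011e+08 − 1/3.02205e+09)) m/s ≈ 1995 m/s
(d) With a = (rₚ + rₐ)/2 = 3.02205e+09 m, vₐ = √(GM (2/rₐ − 1/a)) = √(6.308e+14 · (2/5.743e+09 − 1/3.02205e+09)) m/s ≈ 104.6 m/s
(e) From a = (rₚ + rₐ)/2 = 3.02205e+09 m and e = (rₐ − rₚ)/(rₐ + rₚ) = 0.900366, p = a(1 − e²) = 3.02205e+09 · (1 − (0.900366)²) ≈ 5.722e+08 m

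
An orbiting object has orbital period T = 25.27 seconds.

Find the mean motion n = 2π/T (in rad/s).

n = 2π / T.
n = 2π / 25.27 s ≈ 0.2486 rad/s.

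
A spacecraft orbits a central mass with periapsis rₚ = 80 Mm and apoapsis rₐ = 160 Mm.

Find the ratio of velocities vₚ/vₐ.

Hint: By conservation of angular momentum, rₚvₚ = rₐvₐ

Convert to SI: rₚ = 80 Mm = 8e+07 m; rₐ = 160 Mm = 1.6e+08 m.
Conservation of angular momentum gives rₚvₚ = rₐvₐ, so vₚ/vₐ = rₐ/rₚ.
vₚ/vₐ = 1.6e+08 / 8e+07 ≈ 2.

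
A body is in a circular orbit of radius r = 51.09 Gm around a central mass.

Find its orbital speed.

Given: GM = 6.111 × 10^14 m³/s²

Convert to SI: r = 51.09 Gm = 5.109e+10 m.
For a circular orbit, gravity supplies the centripetal force, so v = √(GM / r).
v = √(6.111e+14 / 5.109e+10) m/s ≈ 109.4 m/s = 109.4 m/s.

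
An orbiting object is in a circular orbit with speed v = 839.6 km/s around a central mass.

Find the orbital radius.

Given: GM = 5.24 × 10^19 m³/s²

Convert to SI: v = 839.6 km/s = 839600 m/s.
For a circular orbit, v² = GM / r, so r = GM / v².
r = 5.24e+19 / (839600)² m ≈ 7.433e+07 m = 74.33 Mm.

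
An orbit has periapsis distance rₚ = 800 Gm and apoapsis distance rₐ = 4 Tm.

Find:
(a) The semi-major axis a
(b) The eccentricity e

Convert to SI: rₚ = 800 Gm = 8e+11 m; rₐ = 4 Tm = 4e+12 m.
(a) a = (rₚ + rₐ) / 2 = (8e+11 + 4e+12) / 2 ≈ 2.4e+12 m = 2.4 Tm.
(b) e = (rₐ − rₚ) / (rₐ + rₚ) = (4e+12 − 8e+11) / (4e+12 + 8e+11) ≈ 0.6667.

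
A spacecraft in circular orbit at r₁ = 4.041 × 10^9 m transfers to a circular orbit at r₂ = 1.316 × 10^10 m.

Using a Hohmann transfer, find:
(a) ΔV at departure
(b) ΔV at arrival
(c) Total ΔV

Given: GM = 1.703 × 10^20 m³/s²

Transfer semi-major axis: a_t = (r₁ + r₂)/2 = (4.041e+09 + 1.316e+10)/2 = 8.6005e+09 m.
Circular speeds: v₁ = √(GM/r₁) = 205288 m/s, v₂ = √(GM/r₂) = 113757 m/s.
Transfer speeds (vis-viva v² = GM(2/r − 1/a_t)): v₁ᵗ = 253939 m/s, v₂ᵗ = 77976.2 m/s.
(a) ΔV₁ = |v₁ᵗ − v₁| ≈ 4.865e+04 m/s = 48.65 km/s.
(b) ΔV₂ = |v₂ − v₂ᵗ| ≈ 3.578e+04 m/s = 35.78 km/s.
(c) ΔV_total = ΔV₁ + ΔV₂ ≈ 8.443e+04 m/s = 84.43 km/s.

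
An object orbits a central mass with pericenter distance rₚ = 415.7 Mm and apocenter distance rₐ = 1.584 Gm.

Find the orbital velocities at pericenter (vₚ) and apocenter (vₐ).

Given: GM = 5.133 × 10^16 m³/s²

Convert to SI: rₚ = 415.7 Mm = 4.157e+08 m; rₐ = 1.584 Gm = 1.584e+09 m.
Use the vis-viva equation v² = GM(2/r − 1/a) with a = (rₚ + rₐ)/2 = (4.157e+08 + 1.584e+09)/2 = 9.9985e+08 m.
vₚ = √(GM · (2/rₚ − 1/a)) = √(5.133e+16 · (2/4.157e+08 − 1/9.9985e+08)) m/s ≈ 1.399e+04 m/s = 13.99 km/s.
vₐ = √(GM · (2/rₐ − 1/a)) = √(5.133e+16 · (2/1.584e+09 − 1/9.9985e+08)) m/s ≈ 3671 m/s = 3.671 km/s.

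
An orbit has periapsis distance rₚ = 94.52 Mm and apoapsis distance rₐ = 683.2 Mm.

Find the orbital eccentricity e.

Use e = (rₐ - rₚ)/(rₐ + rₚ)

Convert to SI: rₚ = 94.52 Mm = 9.452e+07 m; rₐ = 683.2 Mm = 6.832e+08 m.
e = (rₐ − rₚ) / (rₐ + rₚ).
e = (6.832e+08 − 9.452e+07) / (6.832e+08 + 9.452e+07) = 5.8868e+08 / 7.7772e+08 ≈ 0.7569.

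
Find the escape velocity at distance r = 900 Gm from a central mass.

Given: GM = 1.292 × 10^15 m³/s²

Convert to SI: r = 900 Gm = 9e+11 m.
Escape velocity comes from setting total energy to zero: ½v² − GM/r = 0 ⇒ v_esc = √(2GM / r).
v_esc = √(2 · 1.292e+15 / 9e+11) m/s ≈ 53.58 m/s = 53.58 m/s.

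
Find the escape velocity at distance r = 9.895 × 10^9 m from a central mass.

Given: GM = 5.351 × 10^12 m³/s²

Escape velocity comes from setting total energy to zero: ½v² − GM/r = 0 ⇒ v_esc = √(2GM / r).
v_esc = √(2 · 5.351e+12 / 9.895e+09) m/s ≈ 32.89 m/s = 32.89 m/s.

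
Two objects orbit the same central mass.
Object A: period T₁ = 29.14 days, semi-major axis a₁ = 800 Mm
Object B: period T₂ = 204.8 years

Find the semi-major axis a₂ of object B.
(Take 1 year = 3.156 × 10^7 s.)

Convert to SI: T₁ = 29.14 days = 2.5177e+06 s; a₁ = 800 Mm = 8e+08 m; T₂ = 204.8 years = 6.46349e+09 s.
Kepler's third law: (T₁/T₂)² = (a₁/a₂)³ ⇒ a₂ = a₁ · (T₂/T₁)^(2/3).
T₂/T₁ = 6.46349e+09 / 2.5177e+06 = 2567.22.
a₂ = 8e+08 · (2567.22)^(2/3) m ≈ 1.5e+11 m = 150 Gm.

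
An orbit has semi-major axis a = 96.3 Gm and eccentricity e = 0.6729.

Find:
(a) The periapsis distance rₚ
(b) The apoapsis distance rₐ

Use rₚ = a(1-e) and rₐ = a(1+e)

Convert to SI: a = 96.3 Gm = 9.63e+10 m.
(a) rₚ = a(1 − e) = 9.63e+10 · (1 − 0.6729) = 9.63e+10 · 0.3271 ≈ 3.15e+10 m = 31.5 Gm.
(b) rₐ = a(1 + e) = 9.63e+10 · (1 + 0.6729) = 9.63e+10 · 1.6729 ≈ 1.611e+11 m = 161.1 Gm.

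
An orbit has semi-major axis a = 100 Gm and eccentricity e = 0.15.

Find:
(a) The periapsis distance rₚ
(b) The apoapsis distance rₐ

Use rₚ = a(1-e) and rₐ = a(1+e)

Convert to SI: a = 100 Gm = 1e+11 m.
(a) rₚ = a(1 − e) = 1e+11 · (1 − 0.15) = 1e+11 · 0.85 ≈ 8.5e+10 m = 85 Gm.
(b) rₐ = a(1 + e) = 1e+11 · (1 + 0.15) = 1e+11 · 1.15 ≈ 1.15e+11 m = 115 Gm.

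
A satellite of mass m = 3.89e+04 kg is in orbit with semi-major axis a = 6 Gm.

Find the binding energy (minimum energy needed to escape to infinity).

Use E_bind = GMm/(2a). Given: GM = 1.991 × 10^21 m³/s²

Convert to SI: a = 6 Gm = 6e+09 m.
Total orbital energy is E = −GMm/(2a); binding energy is E_bind = −E = GMm/(2a).
E_bind = 1.991e+21 · 3.89e+04 / (2 · 6e+09) J ≈ 6.454e+15 J = 6.454 PJ.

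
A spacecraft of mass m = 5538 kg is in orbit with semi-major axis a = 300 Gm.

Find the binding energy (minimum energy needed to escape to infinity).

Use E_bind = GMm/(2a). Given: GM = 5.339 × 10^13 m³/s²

Convert to SI: a = 300 Gm = 3e+11 m.
Total orbital energy is E = −GMm/(2a); binding energy is E_bind = −E = GMm/(2a).
E_bind = 5.339e+13 · 5538 / (2 · 3e+11) J ≈ 4.928e+05 J = 492.8 kJ.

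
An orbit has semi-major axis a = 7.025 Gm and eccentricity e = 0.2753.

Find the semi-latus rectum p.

Convert to SI: a = 7.025 Gm = 7.025e+09 m.
p = a (1 − e²).
p = 7.025e+09 · (1 − (0.2753)²) = 7.025e+09 · 0.92421 ≈ 6.493e+09 m = 6.493 Gm.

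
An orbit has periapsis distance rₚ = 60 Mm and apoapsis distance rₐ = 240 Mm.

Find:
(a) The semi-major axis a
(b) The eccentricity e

Convert to SI: rₚ = 60 Mm = 6e+07 m; rₐ = 240 Mm = 2.4e+08 m.
(a) a = (rₚ + rₐ) / 2 = (6e+07 + 2.4e+08) / 2 ≈ 1.5e+08 m = 150 Mm.
(b) e = (rₐ − rₚ) / (rₐ + rₚ) = (2.4e+08 − 6e+07) / (2.4e+08 + 6e+07) ≈ 0.6.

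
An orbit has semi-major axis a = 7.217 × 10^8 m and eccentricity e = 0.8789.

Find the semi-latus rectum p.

p = a (1 − e²).
p = 7.217e+08 · (1 − (0.8789)²) = 7.217e+08 · 0.227535 ≈ 1.642e+08 m = 1.642 × 10^8 m.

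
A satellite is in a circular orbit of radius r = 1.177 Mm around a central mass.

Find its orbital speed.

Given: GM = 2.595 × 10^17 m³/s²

Convert to SI: r = 1.177 Mm = 1.177e+06 m.
For a circular orbit, gravity supplies the centripetal force, so v = √(GM / r).
v = √(2.595e+17 / 1.177e+06) m/s ≈ 4.695e+05 m/s = 469.5 km/s.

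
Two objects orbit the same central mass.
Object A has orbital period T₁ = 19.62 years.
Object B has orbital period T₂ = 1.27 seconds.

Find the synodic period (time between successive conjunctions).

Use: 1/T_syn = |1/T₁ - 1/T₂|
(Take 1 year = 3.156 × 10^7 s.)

Convert to SI: T₁ = 19.62 years = 6.19207e+08 s.
T_syn = |T₁ · T₂ / (T₁ − T₂)|.
T_syn = |6.19207e+08 · 1.27 / (6.19207e+08 − 1.27)| s ≈ 1.27 s = 1.27 seconds.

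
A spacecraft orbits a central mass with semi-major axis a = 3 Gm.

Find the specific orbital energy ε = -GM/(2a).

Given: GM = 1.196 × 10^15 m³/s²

Convert to SI: a = 3 Gm = 3e+09 m.
ε = −GM / (2a).
ε = −1.196e+15 / (2 · 3e+09) J/kg ≈ -1.993e+05 J/kg = -199.3 kJ/kg.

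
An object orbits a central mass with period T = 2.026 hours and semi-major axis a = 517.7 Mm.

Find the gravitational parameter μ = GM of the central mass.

Convert to SI: T = 2.026 hours = 7293.6 s; a = 517.7 Mm = 5.177e+08 m.
GM = 4π² · a³ / T².
GM = 4π² · (5.177e+08)³ / (7293.6)² m³/s² ≈ 1.03e+20 m³/s² = 1.03 × 10^20 m³/s².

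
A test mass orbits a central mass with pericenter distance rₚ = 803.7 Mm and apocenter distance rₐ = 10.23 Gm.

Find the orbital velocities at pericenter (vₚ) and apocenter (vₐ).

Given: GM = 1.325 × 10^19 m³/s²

Convert to SI: rₚ = 803.7 Mm = 8.037e+08 m; rₐ = 10.23 Gm = 1.023e+10 m.
Use the vis-viva equation v² = GM(2/r − 1/a) with a = (rₚ + rₐ)/2 = (8.037e+08 + 1.023e+10)/2 = 5.51685e+09 m.
vₚ = √(GM · (2/rₚ − 1/a)) = √(1.325e+19 · (2/8.037e+08 − 1/5.51685e+09)) m/s ≈ 1.748e+05 m/s = 174.8 km/s.
vₐ = √(GM · (2/rₐ − 1/a)) = √(1.325e+19 · (2/1.023e+10 − 1/5.51685e+09)) m/s ≈ 1.374e+04 m/s = 13.74 km/s.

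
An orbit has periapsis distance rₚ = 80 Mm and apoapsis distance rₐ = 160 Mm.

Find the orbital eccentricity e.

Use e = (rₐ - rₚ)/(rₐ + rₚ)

Convert to SI: rₚ = 80 Mm = 8e+07 m; rₐ = 160 Mm = 1.6e+08 m.
e = (rₐ − rₚ) / (rₐ + rₚ).
e = (1.6e+08 − 8e+07) / (1.6e+08 + 8e+07) = 8e+07 / 2.4e+08 ≈ 0.3333.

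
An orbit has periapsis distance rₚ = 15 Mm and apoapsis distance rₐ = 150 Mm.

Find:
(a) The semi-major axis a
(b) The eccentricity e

Convert to SI: rₚ = 15 Mm = 1.5e+07 m; rₐ = 150 Mm = 1.5e+08 m.
(a) a = (rₚ + rₐ) / 2 = (1.5e+07 + 1.5e+08) / 2 ≈ 8.25e+07 m = 82.5 Mm.
(b) e = (rₐ − rₚ) / (rₐ + rₚ) = (1.5e+08 − 1.5e+07) / (1.5e+08 + 1.5e+07) ≈ 0.8182.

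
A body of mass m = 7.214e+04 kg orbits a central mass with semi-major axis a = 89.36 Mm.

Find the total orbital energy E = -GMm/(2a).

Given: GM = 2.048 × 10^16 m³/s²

Convert to SI: a = 89.36 Mm = 8.936e+07 m.
E = −GMm / (2a).
E = −2.048e+16 · 7.214e+04 / (2 · 8.936e+07) J ≈ -8.267e+12 J = -8.267 TJ.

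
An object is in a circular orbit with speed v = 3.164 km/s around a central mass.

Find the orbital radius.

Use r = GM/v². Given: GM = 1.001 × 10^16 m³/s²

Convert to SI: v = 3.164 km/s = 3164 m/s.
For a circular orbit, v² = GM / r, so r = GM / v².
r = 1.001e+16 / (3164)² m ≈ 9.999e+08 m = 999.9 Mm.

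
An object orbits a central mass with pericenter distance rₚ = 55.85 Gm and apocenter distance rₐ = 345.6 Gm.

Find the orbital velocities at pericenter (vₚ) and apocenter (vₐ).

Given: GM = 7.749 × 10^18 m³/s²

Convert to SI: rₚ = 55.85 Gm = 5.585e+10 m; rₐ = 345.6 Gm = 3.456e+11 m.
Use the vis-viva equation v² = GM(2/r − 1/a) with a = (rₚ + rₐ)/2 = (5.585e+10 + 3.456e+11)/2 = 2.00725e+11 m.
vₚ = √(GM · (2/rₚ − 1/a)) = √(7.749e+18 · (2/5.585e+10 − 1/2.00725e+11)) m/s ≈ 1.546e+04 m/s = 15.46 km/s.
vₐ = √(GM · (2/rₐ − 1/a)) = √(7.749e+18 · (2/3.456e+11 − 1/2.00725e+11)) m/s ≈ 2498 m/s = 2.498 km/s.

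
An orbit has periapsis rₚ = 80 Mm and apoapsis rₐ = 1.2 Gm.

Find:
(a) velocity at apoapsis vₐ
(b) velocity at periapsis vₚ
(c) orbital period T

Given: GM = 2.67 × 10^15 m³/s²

Convert to SI: rₚ = 80 Mm = 8e+07 m; rₐ = 1.2 Gm = 1.2e+09 m.
(a) With a = (rₚ + rₐ)/2 = 6.4e+08 m, vₐ = √(GM (2/rₐ − 1/a)) = √(2.67e+15 · (2/1.2e+09 − 1/6.4e+08)) m/s ≈ 527.4 m/s
(b) With a = (rₚ + rₐ)/2 = 6.4e+08 m, vₚ = √(GM (2/rₚ − 1/a)) = √(2.67e+15 · (2/8e+07 − 1/6.4e+08)) m/s ≈ 7911 m/s
(c) With a = (rₚ + rₐ)/2 = 6.4e+08 m, T = 2π √(a³/GM) = 2π √((6.4e+08)³/2.67e+15) s ≈ 1.969e+06 s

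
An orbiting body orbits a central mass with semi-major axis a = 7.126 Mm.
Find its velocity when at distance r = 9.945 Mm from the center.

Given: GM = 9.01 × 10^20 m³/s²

Convert to SI: a = 7.126 Mm = 7.126e+06 m; r = 9.945 Mm = 9.945e+06 m.
Vis-viva: v = √(GM · (2/r − 1/a)).
2/r − 1/a = 2/9.945e+06 − 1/7.126e+06 = 6.07749e-08 m⁻¹.
v = √(9.01e+20 · 6.07749e-08) m/s ≈ 7.4e+06 m/s = 7400 km/s.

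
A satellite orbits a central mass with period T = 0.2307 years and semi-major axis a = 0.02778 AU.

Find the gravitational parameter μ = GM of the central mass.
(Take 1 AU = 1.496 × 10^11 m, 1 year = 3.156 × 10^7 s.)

Convert to SI: T = 0.2307 years = 7.28089e+06 s; a = 0.02778 AU = 4.15589e+09 m.
GM = 4π² · a³ / T².
GM = 4π² · (4.15589e+09)³ / (7.28089e+06)² m³/s² ≈ 5.345e+16 m³/s² = 5.345 × 10^16 m³/s².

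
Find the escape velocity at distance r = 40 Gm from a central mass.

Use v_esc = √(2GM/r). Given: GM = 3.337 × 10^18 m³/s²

Convert to SI: r = 40 Gm = 4e+10 m.
Escape velocity comes from setting total energy to zero: ½v² − GM/r = 0 ⇒ v_esc = √(2GM / r).
v_esc = √(2 · 3.337e+18 / 4e+10) m/s ≈ 1.292e+04 m/s = 12.92 km/s.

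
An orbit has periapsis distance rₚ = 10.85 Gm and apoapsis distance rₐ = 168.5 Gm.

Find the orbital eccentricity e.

Convert to SI: rₚ = 10.85 Gm = 1.085e+10 m; rₐ = 168.5 Gm = 1.685e+11 m.
e = (rₐ − rₚ) / (rₐ + rₚ).
e = (1.685e+11 − 1.085e+10) / (1.685e+11 + 1.085e+10) = 1.5765e+11 / 1.7935e+11 ≈ 0.879.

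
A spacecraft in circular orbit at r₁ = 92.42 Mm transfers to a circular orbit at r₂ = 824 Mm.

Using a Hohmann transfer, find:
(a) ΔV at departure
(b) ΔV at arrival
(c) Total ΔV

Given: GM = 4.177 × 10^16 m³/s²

Convert to SI: r₁ = 92.42 Mm = 9.242e+07 m; r₂ = 824 Mm = 8.24e+08 m.
Transfer semi-major axis: a_t = (r₁ + r₂)/2 = (9.242e+07 + 8.24e+08)/2 = 4.5821e+08 m.
Circular speeds: v₁ = √(GM/r₁) = 21259.3 m/s, v₂ = √(GM/r₂) = 7119.81 m/s.
Transfer speeds (vis-viva v² = GM(2/r − 1/a_t)): v₁ᵗ = 28508.9 m/s, v₂ᵗ = 3197.56 m/s.
(a) ΔV₁ = |v₁ᵗ − v₁| ≈ 7250 m/s = 7.25 km/s.
(b) ΔV₂ = |v₂ − v₂ᵗ| ≈ 3922 m/s = 3.922 km/s.
(c) ΔV_total = ΔV₁ + ΔV₂ ≈ 1.117e+04 m/s = 11.17 km/s.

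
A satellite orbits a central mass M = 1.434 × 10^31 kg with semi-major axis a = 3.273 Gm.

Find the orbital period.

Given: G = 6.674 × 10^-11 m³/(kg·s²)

Convert to SI: a = 3.273 Gm = 3.273e+09 m.
GM = G · M = 6.674e-11 · 1.434e+31 = 9.57052e+20 m³/s².
Kepler's third law: T = 2π √(a³ / GM).
Substituting a = 3.273e+09 m and GM = 9.57052e+20 m³/s²:
T = 2π √((3.273e+09)³ / 9.57052e+20) s
T ≈ 3.803e+04 s = 10.56 hours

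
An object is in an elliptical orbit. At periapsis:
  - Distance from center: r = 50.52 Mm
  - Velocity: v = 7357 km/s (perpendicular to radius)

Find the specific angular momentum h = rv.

Convert to SI: r = 50.52 Mm = 5.052e+07 m; v = 7357 km/s = 7.357e+06 m/s.
With v perpendicular to r, h = r · v.
h = 5.052e+07 · 7.357e+06 m²/s ≈ 3.717e+14 m²/s.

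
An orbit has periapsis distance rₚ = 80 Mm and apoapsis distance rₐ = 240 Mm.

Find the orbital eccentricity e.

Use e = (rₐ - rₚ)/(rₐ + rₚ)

Convert to SI: rₚ = 80 Mm = 8e+07 m; rₐ = 240 Mm = 2.4e+08 m.
e = (rₐ − rₚ) / (rₐ + rₚ).
e = (2.4e+08 − 8e+07) / (2.4e+08 + 8e+07) = 1.6e+08 / 3.2e+08 ≈ 0.5.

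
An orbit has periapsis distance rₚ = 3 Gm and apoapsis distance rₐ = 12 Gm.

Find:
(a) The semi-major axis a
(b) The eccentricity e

Convert to SI: rₚ = 3 Gm = 3e+09 m; rₐ = 12 Gm = 1.2e+10 m.
(a) a = (rₚ + rₐ) / 2 = (3e+09 + 1.2e+10) / 2 ≈ 7.5e+09 m = 7.5 Gm.
(b) e = (rₐ − rₚ) / (rₐ + rₚ) = (1.2e+10 − 3e+09) / (1.2e+10 + 3e+09) ≈ 0.6.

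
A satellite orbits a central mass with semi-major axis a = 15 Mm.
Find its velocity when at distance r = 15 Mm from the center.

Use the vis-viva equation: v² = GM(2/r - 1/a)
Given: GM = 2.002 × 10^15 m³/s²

Convert to SI: a = 15 Mm = 1.5e+07 m; r = 15 Mm = 1.5e+07 m.
Vis-viva: v = √(GM · (2/r − 1/a)).
2/r − 1/a = 2/1.5e+07 − 1/1.5e+07 = 6.66667e-08 m⁻¹.
v = √(2.002e+15 · 6.66667e-08) m/s ≈ 1.155e+04 m/s = 11.55 km/s.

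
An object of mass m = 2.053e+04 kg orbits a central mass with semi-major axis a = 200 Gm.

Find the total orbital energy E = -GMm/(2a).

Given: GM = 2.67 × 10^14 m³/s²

Convert to SI: a = 200 Gm = 2e+11 m.
E = −GMm / (2a).
E = −2.67e+14 · 2.053e+04 / (2 · 2e+11) J ≈ -1.37e+07 J = -13.7 MJ.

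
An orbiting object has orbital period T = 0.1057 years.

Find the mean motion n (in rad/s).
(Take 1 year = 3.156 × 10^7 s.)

Convert to SI: T = 0.1057 years = 3.33589e+06 s.
n = 2π / T.
n = 2π / 3.33589e+06 s ≈ 1.884e-06 rad/s.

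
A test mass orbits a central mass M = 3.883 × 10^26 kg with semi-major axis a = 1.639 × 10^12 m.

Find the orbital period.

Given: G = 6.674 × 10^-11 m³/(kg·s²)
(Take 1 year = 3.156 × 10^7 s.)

GM = G · M = 6.674e-11 · 3.883e+26 = 2.59151e+16 m³/s².
Kepler's third law: T = 2π √(a³ / GM).
Substituting a = 1.639e+12 m and GM = 2.59151e+16 m³/s²:
T = 2π √((1.639e+12)³ / 2.59151e+16) s
T ≈ 8.19e+10 s = 2595 years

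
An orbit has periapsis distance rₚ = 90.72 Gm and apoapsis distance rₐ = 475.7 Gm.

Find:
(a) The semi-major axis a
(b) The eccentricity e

Convert to SI: rₚ = 90.72 Gm = 9.072e+10 m; rₐ = 475.7 Gm = 4.757e+11 m.
(a) a = (rₚ + rₐ) / 2 = (9.072e+10 + 4.757e+11) / 2 ≈ 2.832e+11 m = 283.2 Gm.
(b) e = (rₐ − rₚ) / (rₐ + rₚ) = (4.757e+11 − 9.072e+10) / (4.757e+11 + 9.072e+10) ≈ 0.6797.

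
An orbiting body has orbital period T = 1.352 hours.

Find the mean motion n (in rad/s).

Convert to SI: T = 1.352 hours = 4867.2 s.
n = 2π / T.
n = 2π / 4867.2 s ≈ 0.001291 rad/s.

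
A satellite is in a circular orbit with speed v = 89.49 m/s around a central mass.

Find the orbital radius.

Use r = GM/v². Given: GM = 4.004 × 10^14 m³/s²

For a circular orbit, v² = GM / r, so r = GM / v².
r = 4.004e+14 / (89.49)² m ≈ 5e+10 m = 50 Gm.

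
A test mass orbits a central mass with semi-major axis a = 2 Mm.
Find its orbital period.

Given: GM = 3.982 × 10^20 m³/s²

Convert to SI: a = 2 Mm = 2e+06 m.
Kepler's third law: T = 2π √(a³ / GM).
Substituting a = 2e+06 m and GM = 3.982e+20 m³/s²:
T = 2π √((2e+06)³ / 3.982e+20) s
T ≈ 0.8906 s = 0.8906 seconds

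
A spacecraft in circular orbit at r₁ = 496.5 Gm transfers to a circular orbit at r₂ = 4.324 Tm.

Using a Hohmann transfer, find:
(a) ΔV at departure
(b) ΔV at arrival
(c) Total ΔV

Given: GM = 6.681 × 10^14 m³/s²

Convert to SI: r₁ = 496.5 Gm = 4.965e+11 m; r₂ = 4.324 Tm = 4.324e+12 m.
Transfer semi-major axis: a_t = (r₁ + r₂)/2 = (4.965e+11 + 4.324e+12)/2 = 2.41025e+12 m.
Circular speeds: v₁ = √(GM/r₁) = 36.6827 m/s, v₂ = √(GM/r₂) = 12.4302 m/s.
Transfer speeds (vis-viva v² = GM(2/r − 1/a_t)): v₁ᵗ = 49.133 m/s, v₂ᵗ = 5.64165 m/s.
(a) ΔV₁ = |v₁ᵗ − v₁| ≈ 12.45 m/s = 12.45 m/s.
(b) ΔV₂ = |v₂ − v₂ᵗ| ≈ 6.789 m/s = 6.789 m/s.
(c) ΔV_total = ΔV₁ + ΔV₂ ≈ 19.24 m/s = 19.24 m/s.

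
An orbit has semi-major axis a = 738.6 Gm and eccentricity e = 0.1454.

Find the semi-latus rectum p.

Convert to SI: a = 738.6 Gm = 7.386e+11 m.
p = a (1 − e²).
p = 7.386e+11 · (1 − (0.1454)²) = 7.386e+11 · 0.978859 ≈ 7.23e+11 m = 723 Gm.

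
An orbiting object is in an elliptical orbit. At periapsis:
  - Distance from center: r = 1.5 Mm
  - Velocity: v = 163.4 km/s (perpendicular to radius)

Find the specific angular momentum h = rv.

Convert to SI: r = 1.5 Mm = 1.5e+06 m; v = 163.4 km/s = 163400 m/s.
With v perpendicular to r, h = r · v.
h = 1.5e+06 · 163400 m²/s ≈ 2.451e+11 m²/s.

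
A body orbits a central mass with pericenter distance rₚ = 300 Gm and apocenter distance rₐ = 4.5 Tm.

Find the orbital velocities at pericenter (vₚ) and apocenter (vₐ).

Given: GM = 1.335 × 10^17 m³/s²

Convert to SI: rₚ = 300 Gm = 3e+11 m; rₐ = 4.5 Tm = 4.5e+12 m.
Use the vis-viva equation v² = GM(2/r − 1/a) with a = (rₚ + rₐ)/2 = (3e+11 + 4.5e+12)/2 = 2.4e+12 m.
vₚ = √(GM · (2/rₚ − 1/a)) = √(1.335e+17 · (2/3e+11 − 1/2.4e+12)) m/s ≈ 913.4 m/s = 913.4 m/s.
vₐ = √(GM · (2/rₐ − 1/a)) = √(1.335e+17 · (2/4.5e+12 − 1/2.4e+12)) m/s ≈ 60.9 m/s = 60.9 m/s.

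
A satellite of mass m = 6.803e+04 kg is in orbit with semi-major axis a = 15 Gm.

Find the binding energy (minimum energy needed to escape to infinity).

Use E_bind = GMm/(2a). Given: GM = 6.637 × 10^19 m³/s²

Convert to SI: a = 15 Gm = 1.5e+10 m.
Total orbital energy is E = −GMm/(2a); binding energy is E_bind = −E = GMm/(2a).
E_bind = 6.637e+19 · 6.803e+04 / (2 · 1.5e+10) J ≈ 1.505e+14 J = 150.5 TJ.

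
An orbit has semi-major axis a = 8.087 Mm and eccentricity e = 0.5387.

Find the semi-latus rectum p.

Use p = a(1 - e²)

Convert to SI: a = 8.087 Mm = 8.087e+06 m.
p = a (1 − e²).
p = 8.087e+06 · (1 − (0.5387)²) = 8.087e+06 · 0.709802 ≈ 5.74e+06 m = 5.74 Mm.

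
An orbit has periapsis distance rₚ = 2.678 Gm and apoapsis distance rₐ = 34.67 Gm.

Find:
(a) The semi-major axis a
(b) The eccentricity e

Convert to SI: rₚ = 2.678 Gm = 2.678e+09 m; rₐ = 34.67 Gm = 3.467e+10 m.
(a) a = (rₚ + rₐ) / 2 = (2.678e+09 + 3.467e+10) / 2 ≈ 1.867e+10 m = 18.67 Gm.
(b) e = (rₐ − rₚ) / (rₐ + rₚ) = (3.467e+10 − 2.678e+09) / (3.467e+10 + 2.678e+09) ≈ 0.8566.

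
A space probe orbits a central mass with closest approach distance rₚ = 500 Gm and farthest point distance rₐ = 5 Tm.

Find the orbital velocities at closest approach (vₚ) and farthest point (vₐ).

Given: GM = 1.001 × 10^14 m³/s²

Convert to SI: rₚ = 500 Gm = 5e+11 m; rₐ = 5 Tm = 5e+12 m.
Use the vis-viva equation v² = GM(2/r − 1/a) with a = (rₚ + rₐ)/2 = (5e+11 + 5e+12)/2 = 2.75e+12 m.
vₚ = √(GM · (2/rₚ − 1/a)) = √(1.001e+14 · (2/5e+11 − 1/2.75e+12)) m/s ≈ 19.08 m/s = 19.08 m/s.
vₐ = √(GM · (2/rₐ − 1/a)) = √(1.001e+14 · (2/5e+12 − 1/2.75e+12)) m/s ≈ 1.908 m/s = 1.908 m/s.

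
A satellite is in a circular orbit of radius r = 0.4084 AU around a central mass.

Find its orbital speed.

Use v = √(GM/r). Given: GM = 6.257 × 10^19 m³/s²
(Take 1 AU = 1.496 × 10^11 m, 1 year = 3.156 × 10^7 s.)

Convert to SI: r = 0.4084 AU = 6.10966e+10 m.
For a circular orbit, gravity supplies the centripetal force, so v = √(GM / r).
v = √(6.257e+19 / 6.10966e+10) m/s ≈ 3.2e+04 m/s = 6.751 AU/year.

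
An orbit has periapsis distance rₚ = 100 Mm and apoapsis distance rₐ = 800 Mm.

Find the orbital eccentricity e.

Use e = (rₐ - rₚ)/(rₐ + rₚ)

Convert to SI: rₚ = 100 Mm = 1e+08 m; rₐ = 800 Mm = 8e+08 m.
e = (rₐ − rₚ) / (rₐ + rₚ).
e = (8e+08 − 1e+08) / (8e+08 + 1e+08) = 7e+08 / 9e+08 ≈ 0.7778.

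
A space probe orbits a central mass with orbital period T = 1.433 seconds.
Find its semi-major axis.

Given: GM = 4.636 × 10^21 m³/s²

Invert Kepler's third law: a = (GM · T² / (4π²))^(1/3).
Substituting T = 1.433 s and GM = 4.636e+21 m³/s²:
a = (4.636e+21 · (1.433)² / (4π²))^(1/3) m
a ≈ 6.224e+06 m = 6.224 Mm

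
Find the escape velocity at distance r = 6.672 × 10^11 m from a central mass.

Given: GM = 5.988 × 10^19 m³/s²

Escape velocity comes from setting total energy to zero: ½v² − GM/r = 0 ⇒ v_esc = √(2GM / r).
v_esc = √(2 · 5.988e+19 / 6.672e+11) m/s ≈ 1.34e+04 m/s = 13.4 km/s.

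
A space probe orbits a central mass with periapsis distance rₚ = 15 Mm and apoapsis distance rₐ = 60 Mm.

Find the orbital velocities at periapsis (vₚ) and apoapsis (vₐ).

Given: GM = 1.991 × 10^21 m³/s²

Convert to SI: rₚ = 15 Mm = 1.5e+07 m; rₐ = 60 Mm = 6e+07 m.
Use the vis-viva equation v² = GM(2/r − 1/a) with a = (rₚ + rₐ)/2 = (1.5e+07 + 6e+07)/2 = 3.75e+07 m.
vₚ = √(GM · (2/rₚ − 1/a)) = √(1.991e+21 · (2/1.5e+07 − 1/3.75e+07)) m/s ≈ 1.457e+07 m/s = 1.457e+04 km/s.
vₐ = √(GM · (2/rₐ − 1/a)) = √(1.991e+21 · (2/6e+07 − 1/3.75e+07)) m/s ≈ 3.643e+06 m/s = 3643 km/s.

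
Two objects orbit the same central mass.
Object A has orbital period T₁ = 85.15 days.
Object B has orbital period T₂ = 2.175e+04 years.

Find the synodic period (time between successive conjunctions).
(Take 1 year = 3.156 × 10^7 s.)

Convert to SI: T₁ = 85.15 days = 7.35696e+06 s; T₂ = 2.175e+04 years = 6.8643e+11 s.
T_syn = |T₁ · T₂ / (T₁ − T₂)|.
T_syn = |7.35696e+06 · 6.8643e+11 / (7.35696e+06 − 6.8643e+11)| s ≈ 7.357e+06 s = 85.15 days.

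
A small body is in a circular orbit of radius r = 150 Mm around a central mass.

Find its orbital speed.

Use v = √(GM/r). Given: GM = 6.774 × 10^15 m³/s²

Convert to SI: r = 150 Mm = 1.5e+08 m.
For a circular orbit, gravity supplies the centripetal force, so v = √(GM / r).
v = √(6.774e+15 / 1.5e+08) m/s ≈ 6720 m/s = 6.72 km/s.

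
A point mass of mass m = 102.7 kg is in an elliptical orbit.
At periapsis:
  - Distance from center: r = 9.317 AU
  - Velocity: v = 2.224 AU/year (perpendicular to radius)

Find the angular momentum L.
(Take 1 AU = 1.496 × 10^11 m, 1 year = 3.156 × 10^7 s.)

Convert to SI: r = 9.317 AU = 1.39382e+12 m; v = 2.224 AU/year = 10542.2 m/s.
Since v is perpendicular to r, L = m · v · r.
L = 102.7 · 10542.2 · 1.39382e+12 kg·m²/s ≈ 1.509e+18 kg·m²/s.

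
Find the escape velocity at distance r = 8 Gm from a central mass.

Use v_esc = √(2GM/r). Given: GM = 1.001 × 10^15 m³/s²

Convert to SI: r = 8 Gm = 8e+09 m.
Escape velocity comes from setting total energy to zero: ½v² − GM/r = 0 ⇒ v_esc = √(2GM / r).
v_esc = √(2 · 1.001e+15 / 8e+09) m/s ≈ 500.2 m/s = 500.2 m/s.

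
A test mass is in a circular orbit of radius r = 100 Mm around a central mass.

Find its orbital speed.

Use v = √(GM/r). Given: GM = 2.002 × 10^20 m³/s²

Convert to SI: r = 100 Mm = 1e+08 m.
For a circular orbit, gravity supplies the centripetal force, so v = √(GM / r).
v = √(2.002e+20 / 1e+08) m/s ≈ 1.415e+06 m/s = 1415 km/s.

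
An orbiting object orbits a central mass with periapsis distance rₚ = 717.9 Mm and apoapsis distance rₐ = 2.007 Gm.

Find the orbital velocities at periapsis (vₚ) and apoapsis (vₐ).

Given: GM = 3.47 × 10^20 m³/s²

Convert to SI: rₚ = 717.9 Mm = 7.179e+08 m; rₐ = 2.007 Gm = 2.007e+09 m.
Use the vis-viva equation v² = GM(2/r − 1/a) with a = (rₚ + rₐ)/2 = (7.179e+08 + 2.007e+09)/2 = 1.36245e+09 m.
vₚ = √(GM · (2/rₚ − 1/a)) = √(3.47e+20 · (2/7.179e+08 − 1/1.36245e+09)) m/s ≈ 8.438e+05 m/s = 843.8 km/s.
vₐ = √(GM · (2/rₐ − 1/a)) = √(3.47e+20 · (2/2.007e+09 − 1/1.36245e+09)) m/s ≈ 3.018e+05 m/s = 301.8 km/s.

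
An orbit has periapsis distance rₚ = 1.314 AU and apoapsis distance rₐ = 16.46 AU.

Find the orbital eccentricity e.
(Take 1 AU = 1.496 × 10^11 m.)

Convert to SI: rₚ = 1.314 AU = 1.96574e+11 m; rₐ = 16.46 AU = 2.46242e+12 m.
e = (rₐ − rₚ) / (rₐ + rₚ).
e = (2.46242e+12 − 1.96574e+11) / (2.46242e+12 + 1.96574e+11) = 2.26584e+12 / 2.65899e+12 ≈ 0.8521.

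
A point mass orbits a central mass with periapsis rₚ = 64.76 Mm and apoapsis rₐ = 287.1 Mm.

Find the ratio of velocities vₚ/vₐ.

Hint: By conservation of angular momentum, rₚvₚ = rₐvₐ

Convert to SI: rₚ = 64.76 Mm = 6.476e+07 m; rₐ = 287.1 Mm = 2.871e+08 m.
Conservation of angular momentum gives rₚvₚ = rₐvₐ, so vₚ/vₐ = rₐ/rₚ.
vₚ/vₐ = 2.871e+08 / 6.476e+07 ≈ 4.433.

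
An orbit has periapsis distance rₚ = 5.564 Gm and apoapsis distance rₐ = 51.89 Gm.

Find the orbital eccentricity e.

Convert to SI: rₚ = 5.564 Gm = 5.564e+09 m; rₐ = 51.89 Gm = 5.189e+10 m.
e = (rₐ − rₚ) / (rₐ + rₚ).
e = (5.189e+10 − 5.564e+09) / (5.189e+10 + 5.564e+09) = 4.6326e+10 / 5.7454e+10 ≈ 0.8063.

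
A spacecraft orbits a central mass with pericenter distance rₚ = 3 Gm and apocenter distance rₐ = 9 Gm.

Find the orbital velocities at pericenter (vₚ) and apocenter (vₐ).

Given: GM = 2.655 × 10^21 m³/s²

Convert to SI: rₚ = 3 Gm = 3e+09 m; rₐ = 9 Gm = 9e+09 m.
Use the vis-viva equation v² = GM(2/r − 1/a) with a = (rₚ + rₐ)/2 = (3e+09 + 9e+09)/2 = 6e+09 m.
vₚ = √(GM · (2/rₚ − 1/a)) = √(2.655e+21 · (2/3e+09 − 1/6e+09)) m/s ≈ 1.152e+06 m/s = 1152 km/s.
vₐ = √(GM · (2/rₐ − 1/a)) = √(2.655e+21 · (2/9e+09 − 1/6e+09)) m/s ≈ 3.841e+05 m/s = 384.1 km/s.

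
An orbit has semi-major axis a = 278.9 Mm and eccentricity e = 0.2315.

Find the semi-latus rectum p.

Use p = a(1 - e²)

Convert to SI: a = 278.9 Mm = 2.789e+08 m.
p = a (1 − e²).
p = 2.789e+08 · (1 − (0.2315)²) = 2.789e+08 · 0.946408 ≈ 2.64e+08 m = 264 Mm.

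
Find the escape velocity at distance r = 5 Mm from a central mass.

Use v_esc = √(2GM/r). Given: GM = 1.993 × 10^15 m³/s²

Convert to SI: r = 5 Mm = 5e+06 m.
Escape velocity comes from setting total energy to zero: ½v² − GM/r = 0 ⇒ v_esc = √(2GM / r).
v_esc = √(2 · 1.993e+15 / 5e+06) m/s ≈ 2.823e+04 m/s = 28.23 km/s.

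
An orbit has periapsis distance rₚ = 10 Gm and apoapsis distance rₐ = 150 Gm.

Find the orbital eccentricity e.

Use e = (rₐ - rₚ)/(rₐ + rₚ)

Convert to SI: rₚ = 10 Gm = 1e+10 m; rₐ = 150 Gm = 1.5e+11 m.
e = (rₐ − rₚ) / (rₐ + rₚ).
e = (1.5e+11 − 1e+10) / (1.5e+11 + 1e+10) = 1.4e+11 / 1.6e+11 ≈ 0.875.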